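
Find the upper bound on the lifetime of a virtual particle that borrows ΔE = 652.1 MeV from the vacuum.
5.047 × 10^-25 s

Using the energy-time uncertainty principle:
ΔEΔt ≥ ℏ/2

For a virtual particle borrowing energy ΔE, the maximum lifetime is:
Δt_max = ℏ/(2ΔE)

Converting energy:
ΔE = 652.1 MeV = 1.045e-10 J

Δt_max = (1.055e-34 J·s) / (2 × 1.045e-10 J)
Δt_max = 5.047e-25 s = 5.047 × 10^-25 s

Virtual particles with higher borrowed energy exist for shorter times.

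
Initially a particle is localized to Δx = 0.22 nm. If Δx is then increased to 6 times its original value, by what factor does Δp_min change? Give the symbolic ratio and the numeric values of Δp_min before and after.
Original Δp_min = 2.397 × 10^-25 kg·m/s; new Δp'_min = 3.995 × 10^-26 kg·m/s; ratio Δp'_min/Δp_min = 1/6.

From the uncertainty principle ΔxΔp ≥ ℏ/2, the minimum momentum uncertainty is Δp_min = ℏ/(2Δx).

Original (Δx = 0.22 nm = 2.200e-10 m):
Δp_min = (1.055e-34 J·s)/(2 × 2.200e-10 m) = 2.397e-25 kg·m/s

When Δx → 6Δx:
Δp'_min = ℏ/(2 × 6Δx) = (1/6) × ℏ/(2Δx) = (1/6) × Δp_min
Δp'_min = 1/6 × 2.397e-25 kg·m/s = 3.995e-26 kg·m/s

Since Δp_min ∝ 1/Δx, when Δx is increased to 6 times its original value, Δp_min decreases to 1/6 of its original value.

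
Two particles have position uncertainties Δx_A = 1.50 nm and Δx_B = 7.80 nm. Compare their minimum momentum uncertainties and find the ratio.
Particle A has the larger minimum momentum uncertainty, by a factor of 5.20.

For each particle, the minimum momentum uncertainty is Δp_min = ℏ/(2Δx):

Particle A: Δp_A = ℏ/(2×1.500e-09 m) = 3.515e-26 kg·m/s
Particle B: Δp_B = ℏ/(2×7.800e-09 m) = 6.760e-27 kg·m/s

Ratio: Δp_A/Δp_B = 5.20

Since Δp_min ∝ 1/Δx, the particle with smaller position uncertainty (A) has larger momentum uncertainty.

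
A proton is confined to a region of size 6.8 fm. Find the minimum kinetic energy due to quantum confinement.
112.185 keV

Using the uncertainty principle:

1. Position uncertainty: Δx ≈ 6.800e-15 m
2. Minimum momentum uncertainty: Δp = ℏ/(2Δx) = 7.754e-21 kg·m/s
3. Minimum kinetic energy:
   KE = (Δp)²/(2m) = (7.754e-21)²/(2 × 1.673e-27 kg)
   KE = 1.797e-14 J = 112.185 keV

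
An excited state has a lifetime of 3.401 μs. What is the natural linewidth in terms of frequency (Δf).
23.398 kHz

Using the energy-time uncertainty principle and E = hf:
ΔEΔt ≥ ℏ/2
hΔf·Δt ≥ ℏ/2

The minimum frequency uncertainty is:
Δf = ℏ/(2hτ) = 1/(4πτ)
Δf = 1/(4π × 3.401e-06 s)
Δf = 2.340e+04 Hz = 23.398 kHz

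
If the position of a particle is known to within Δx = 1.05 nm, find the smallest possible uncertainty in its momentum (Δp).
5.022 × 10^-26 kg·m/s

Using the Heisenberg uncertainty principle:
ΔxΔp ≥ ℏ/2

The minimum uncertainty in momentum is:
Δp_min = ℏ/(2Δx)
Δp_min = (1.055e-34 J·s) / (2 × 1.050e-09 m)
Δp_min = 5.022e-26 kg·m/s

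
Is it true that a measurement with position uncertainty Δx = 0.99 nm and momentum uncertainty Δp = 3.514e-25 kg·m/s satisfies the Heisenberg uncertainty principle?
Yes, it satisfies the uncertainty principle.

Calculate the product ΔxΔp:
ΔxΔp = (9.900e-10 m) × (3.514e-25 kg·m/s)
ΔxΔp = 3.479e-34 J·s

Compare to the minimum allowed value ℏ/2:
ℏ/2 = 5.273e-35 J·s

Since ΔxΔp = 3.479e-34 J·s ≥ 5.273e-35 J·s = ℏ/2,
the measurement satisfies the uncertainty principle.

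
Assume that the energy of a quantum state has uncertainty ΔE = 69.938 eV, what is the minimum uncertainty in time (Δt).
4.706 as

Using the energy-time uncertainty principle:
ΔEΔt ≥ ℏ/2

The minimum uncertainty in time is:
Δt_min = ℏ/(2ΔE)
Δt_min = (1.055e-34 J·s) / (2 × 1.121e-17 J)
Δt_min = 4.706e-18 s = 4.706 as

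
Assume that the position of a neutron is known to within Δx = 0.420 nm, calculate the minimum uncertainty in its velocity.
74.955 m/s

Using the Heisenberg uncertainty principle and Δp = mΔv:
ΔxΔp ≥ ℏ/2
Δx(mΔv) ≥ ℏ/2

The minimum uncertainty in velocity is:
Δv_min = ℏ/(2mΔx)
Δv_min = (1.055e-34 J·s) / (2 × 1.675e-27 kg × 4.200e-10 m)
Δv_min = 7.496e+01 m/s = 74.955 m/s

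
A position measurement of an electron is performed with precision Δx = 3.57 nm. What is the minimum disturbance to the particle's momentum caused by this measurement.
1.477 × 10^-26 kg·m/s

The uncertainty principle implies that measuring position disturbs momentum:
ΔxΔp ≥ ℏ/2

When we measure position with precision Δx, we necessarily introduce a momentum uncertainty:
Δp ≥ ℏ/(2Δx)
Δp_min = (1.055e-34 J·s) / (2 × 3.570e-09 m)
Δp_min = 1.477e-26 kg·m/s

The more precisely we measure position, the greater the momentum disturbance.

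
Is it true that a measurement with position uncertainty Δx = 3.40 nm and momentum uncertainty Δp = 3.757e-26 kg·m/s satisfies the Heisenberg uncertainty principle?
Yes, it satisfies the uncertainty principle.

Calculate the product ΔxΔp:
ΔxΔp = (3.400e-09 m) × (3.757e-26 kg·m/s)
ΔxΔp = 1.277e-34 J·s

Compare to the minimum allowed value ℏ/2:
ℏ/2 = 5.273e-35 J·s

Since ΔxΔp = 1.277e-34 J·s ≥ 5.273e-35 J·s = ℏ/2,
the measurement satisfies the uncertainty principle.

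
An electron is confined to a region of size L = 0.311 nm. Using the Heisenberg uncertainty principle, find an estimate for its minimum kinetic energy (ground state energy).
98.479 meV

Using the uncertainty principle to estimate ground state energy:

1. The position uncertainty is approximately the confinement size:
   Δx ≈ L = 3.110e-10 m

2. From ΔxΔp ≥ ℏ/2, the minimum momentum uncertainty is:
   Δp ≈ ℏ/(2L) = 1.695e-25 kg·m/s

3. The kinetic energy is approximately:
   KE ≈ (Δp)²/(2m) = (1.695e-25)²/(2 × 9.109e-31 kg)
   KE ≈ 1.578e-20 J = 98.479 meV

This is an order-of-magnitude estimate of the ground state energy.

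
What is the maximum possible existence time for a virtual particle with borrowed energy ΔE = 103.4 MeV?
3.183 ys

Using the energy-time uncertainty principle:
ΔEΔt ≥ ℏ/2

For a virtual particle borrowing energy ΔE, the maximum lifetime is:
Δt_max = ℏ/(2ΔE)

Converting energy:
ΔE = 103.4 MeV = 1.657e-11 J

Δt_max = (1.055e-34 J·s) / (2 × 1.657e-11 J)
Δt_max = 3.183e-24 s = 3.183 ys

Virtual particles with higher borrowed energy exist for shorter times.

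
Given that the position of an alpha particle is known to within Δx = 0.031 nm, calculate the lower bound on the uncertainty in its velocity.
255.983 m/s

Using the Heisenberg uncertainty principle and Δp = mΔv:
ΔxΔp ≥ ℏ/2
Δx(mΔv) ≥ ℏ/2

The minimum uncertainty in velocity is:
Δv_min = ℏ/(2mΔx)
Δv_min = (1.055e-34 J·s) / (2 × 6.645e-27 kg × 3.100e-11 m)
Δv_min = 2.560e+02 m/s = 255.983 m/s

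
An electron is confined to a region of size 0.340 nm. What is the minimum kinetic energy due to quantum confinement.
82.396 meV

Using the uncertainty principle:

1. Position uncertainty: Δx ≈ 3.400e-10 m
2. Minimum momentum uncertainty: Δp = ℏ/(2Δx) = 1.551e-25 kg·m/s
3. Minimum kinetic energy:
   KE = (Δp)²/(2m) = (1.551e-25)²/(2 × 9.109e-31 kg)
   KE = 1.320e-20 J = 82.396 meV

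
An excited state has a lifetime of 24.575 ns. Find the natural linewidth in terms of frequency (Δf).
3.238 MHz

Using the energy-time uncertainty principle and E = hf:
ΔEΔt ≥ ℏ/2
hΔf·Δt ≥ ℏ/2

The minimum frequency uncertainty is:
Δf = ℏ/(2hτ) = 1/(4πτ)
Δf = 1/(4π × 2.458e-08 s)
Δf = 3.238e+06 Hz = 3.238 MHz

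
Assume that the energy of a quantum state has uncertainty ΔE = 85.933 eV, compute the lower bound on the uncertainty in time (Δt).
3.830 as

Using the energy-time uncertainty principle:
ΔEΔt ≥ ℏ/2

The minimum uncertainty in time is:
Δt_min = ℏ/(2ΔE)
Δt_min = (1.055e-34 J·s) / (2 × 1.377e-17 J)
Δt_min = 3.830e-18 s = 3.830 as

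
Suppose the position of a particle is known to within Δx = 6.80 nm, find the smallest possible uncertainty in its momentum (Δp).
7.754 × 10^-27 kg·m/s

Using the Heisenberg uncertainty principle:
ΔxΔp ≥ ℏ/2

The minimum uncertainty in momentum is:
Δp_min = ℏ/(2Δx)
Δp_min = (1.055e-34 J·s) / (2 × 6.800e-09 m)
Δp_min = 7.754e-27 kg·m/s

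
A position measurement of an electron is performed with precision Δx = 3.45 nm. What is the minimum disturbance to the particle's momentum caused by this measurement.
1.528 × 10^-26 kg·m/s

The uncertainty principle implies that measuring position disturbs momentum:
ΔxΔp ≥ ℏ/2

When we measure position with precision Δx, we necessarily introduce a momentum uncertainty:
Δp ≥ ℏ/(2Δx)
Δp_min = (1.055e-34 J·s) / (2 × 3.450e-09 m)
Δp_min = 1.528e-26 kg·m/s

The more precisely we measure position, the greater the momentum disturbance.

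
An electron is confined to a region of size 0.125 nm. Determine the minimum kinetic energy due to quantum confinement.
609.597 meV

Using the uncertainty principle:

1. Position uncertainty: Δx ≈ 1.250e-10 m
2. Minimum momentum uncertainty: Δp = ℏ/(2Δx) = 4.218e-25 kg·m/s
3. Minimum kinetic energy:
   KE = (Δp)²/(2m) = (4.218e-25)²/(2 × 9.109e-31 kg)
   KE = 9.767e-20 J = 609.597 meV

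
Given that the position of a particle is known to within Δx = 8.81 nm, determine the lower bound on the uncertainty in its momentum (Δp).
5.985 × 10^-27 kg·m/s

Using the Heisenberg uncertainty principle:
ΔxΔp ≥ ℏ/2

The minimum uncertainty in momentum is:
Δp_min = ℏ/(2Δx)
Δp_min = (1.055e-34 J·s) / (2 × 8.810e-09 m)
Δp_min = 5.985e-27 kg·m/s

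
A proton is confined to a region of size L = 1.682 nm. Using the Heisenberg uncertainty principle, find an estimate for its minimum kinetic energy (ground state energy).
1.834 μeV

Using the uncertainty principle to estimate ground state energy:

1. The position uncertainty is approximately the confinement size:
   Δx ≈ L = 1.682e-09 m

2. From ΔxΔp ≥ ℏ/2, the minimum momentum uncertainty is:
   Δp ≈ ℏ/(2L) = 3.135e-26 kg·m/s

3. The kinetic energy is approximately:
   KE ≈ (Δp)²/(2m) = (3.135e-26)²/(2 × 1.673e-27 kg)
   KE ≈ 2.938e-25 J = 1.834 μeV

This is an order-of-magnitude estimate of the ground state energy.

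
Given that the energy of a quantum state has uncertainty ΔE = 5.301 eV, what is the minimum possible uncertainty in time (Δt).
62.084 as

Using the energy-time uncertainty principle:
ΔEΔt ≥ ℏ/2

The minimum uncertainty in time is:
Δt_min = ℏ/(2ΔE)
Δt_min = (1.055e-34 J·s) / (2 × 8.493e-19 J)
Δt_min = 6.208e-17 s = 62.084 as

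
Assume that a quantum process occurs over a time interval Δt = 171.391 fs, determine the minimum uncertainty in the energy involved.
1.920 meV

Using the energy-time uncertainty principle:
ΔEΔt ≥ ℏ/2

The minimum uncertainty in energy is:
ΔE_min = ℏ/(2Δt)
ΔE_min = (1.055e-34 J·s) / (2 × 1.714e-13 s)
ΔE_min = 3.077e-22 J = 1.920 meV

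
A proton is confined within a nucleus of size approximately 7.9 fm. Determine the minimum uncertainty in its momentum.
6.675 × 10^-21 kg·m/s

Using the Heisenberg uncertainty principle:
ΔxΔp ≥ ℏ/2

With Δx ≈ L = 7.900e-15 m (the confinement size):
Δp_min = ℏ/(2Δx)
Δp_min = (1.055e-34 J·s) / (2 × 7.900e-15 m)
Δp_min = 6.675e-21 kg·m/s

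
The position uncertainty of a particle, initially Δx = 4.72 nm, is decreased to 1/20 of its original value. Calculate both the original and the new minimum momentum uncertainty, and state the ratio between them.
Original Δp_min = 1.117 × 10^-26 kg·m/s; new Δp'_min = 2.234 × 10^-25 kg·m/s; ratio Δp'_min/Δp_min = 20.

From the uncertainty principle ΔxΔp ≥ ℏ/2, the minimum momentum uncertainty is Δp_min = ℏ/(2Δx).

Original (Δx = 4.72 nm = 4.720e-09 m):
Δp_min = (1.055e-34 J·s)/(2 × 4.720e-09 m) = 1.117e-26 kg·m/s

When Δx → (1/20)Δx:
Δp'_min = ℏ/(2 × (1/20)Δx) = 20 × ℏ/(2Δx) = 20 × Δp_min
Δp'_min = 20 × 1.117e-26 kg·m/s = 2.234e-25 kg·m/s

Since Δp_min ∝ 1/Δx, when Δx is decreased to 1/20 of its original value, Δp_min increases to 20 times its original value.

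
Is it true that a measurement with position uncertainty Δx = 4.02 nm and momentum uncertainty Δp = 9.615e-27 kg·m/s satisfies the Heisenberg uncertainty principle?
No, it violates the uncertainty principle (impossible measurement).

Calculate the product ΔxΔp:
ΔxΔp = (4.020e-09 m) × (9.615e-27 kg·m/s)
ΔxΔp = 3.865e-35 J·s

Compare to the minimum allowed value ℏ/2:
ℏ/2 = 5.273e-35 J·s

Since ΔxΔp = 3.865e-35 J·s < 5.273e-35 J·s = ℏ/2,
the measurement violates the uncertainty principle.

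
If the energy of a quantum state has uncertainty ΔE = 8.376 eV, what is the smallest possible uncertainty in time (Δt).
39.292 as

Using the energy-time uncertainty principle:
ΔEΔt ≥ ℏ/2

The minimum uncertainty in time is:
Δt_min = ℏ/(2ΔE)
Δt_min = (1.055e-34 J·s) / (2 × 1.342e-18 J)
Δt_min = 3.929e-17 s = 39.292 as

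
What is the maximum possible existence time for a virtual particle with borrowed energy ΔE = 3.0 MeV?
109.702 ys

Using the energy-time uncertainty principle:
ΔEΔt ≥ ℏ/2

For a virtual particle borrowing energy ΔE, the maximum lifetime is:
Δt_max = ℏ/(2ΔE)

Converting energy:
ΔE = 3.0 MeV = 4.807e-13 J

Δt_max = (1.055e-34 J·s) / (2 × 4.807e-13 J)
Δt_max = 1.097e-22 s = 109.702 ys

Virtual particles with higher borrowed energy exist for shorter times.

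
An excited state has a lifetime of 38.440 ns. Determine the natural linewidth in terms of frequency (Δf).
2.070 MHz

Using the energy-time uncertainty principle and E = hf:
ΔEΔt ≥ ℏ/2
hΔf·Δt ≥ ℏ/2

The minimum frequency uncertainty is:
Δf = ℏ/(2hτ) = 1/(4πτ)
Δf = 1/(4π × 3.844e-08 s)
Δf = 2.070e+06 Hz = 2.070 MHz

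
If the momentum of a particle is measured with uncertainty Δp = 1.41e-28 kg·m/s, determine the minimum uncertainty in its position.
373.962 nm

Using the Heisenberg uncertainty principle:
ΔxΔp ≥ ℏ/2

The minimum uncertainty in position is:
Δx_min = ℏ/(2Δp)
Δx_min = (1.055e-34 J·s) / (2 × 1.410e-28 kg·m/s)
Δx_min = 3.740e-07 m = 373.962 nm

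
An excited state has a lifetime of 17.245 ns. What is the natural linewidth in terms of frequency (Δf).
4.615 MHz

Using the energy-time uncertainty principle and E = hf:
ΔEΔt ≥ ℏ/2
hΔf·Δt ≥ ℏ/2

The minimum frequency uncertainty is:
Δf = ℏ/(2hτ) = 1/(4πτ)
Δf = 1/(4π × 1.724e-08 s)
Δf = 4.615e+06 Hz = 4.615 MHz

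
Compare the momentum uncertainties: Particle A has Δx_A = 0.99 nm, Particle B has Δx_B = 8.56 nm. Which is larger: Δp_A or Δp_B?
Particle A has the larger minimum momentum uncertainty, by a factor of 8.65.

For each particle, the minimum momentum uncertainty is Δp_min = ℏ/(2Δx):

Particle A: Δp_A = ℏ/(2×9.900e-10 m) = 5.326e-26 kg·m/s
Particle B: Δp_B = ℏ/(2×8.560e-09 m) = 6.160e-27 kg·m/s

Ratio: Δp_A/Δp_B = 8.65

Since Δp_min ∝ 1/Δx, the particle with smaller position uncertainty (A) has larger momentum uncertainty.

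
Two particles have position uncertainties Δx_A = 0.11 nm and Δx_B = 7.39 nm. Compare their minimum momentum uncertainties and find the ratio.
Particle A has the larger minimum momentum uncertainty, by a factor of 67.18.

For each particle, the minimum momentum uncertainty is Δp_min = ℏ/(2Δx):

Particle A: Δp_A = ℏ/(2×1.100e-10 m) = 4.794e-25 kg·m/s
Particle B: Δp_B = ℏ/(2×7.390e-09 m) = 7.135e-27 kg·m/s

Ratio: Δp_A/Δp_B = 67.18

Since Δp_min ∝ 1/Δx, the particle with smaller position uncertainty (A) has larger momentum uncertainty.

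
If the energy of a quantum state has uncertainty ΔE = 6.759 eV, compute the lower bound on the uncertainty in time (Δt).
48.692 as

Using the energy-time uncertainty principle:
ΔEΔt ≥ ℏ/2

The minimum uncertainty in time is:
Δt_min = ℏ/(2ΔE)
Δt_min = (1.055e-34 J·s) / (2 × 1.083e-18 J)
Δt_min = 4.869e-17 s = 48.692 as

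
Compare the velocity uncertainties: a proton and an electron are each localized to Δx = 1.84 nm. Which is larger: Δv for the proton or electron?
The electron has the larger minimum velocity uncertainty, by a ratio of 1836.2.

For both particles, Δp_min = ℏ/(2Δx) = 2.866e-26 kg·m/s (same for both).

The velocity uncertainty is Δv = Δp/m:
- proton: Δv = 2.866e-26 / 1.673e-27 = 1.713e+01 m/s = 17.133 m/s
- electron: Δv = 2.866e-26 / 9.109e-31 = 3.146e+04 m/s = 31.459 km/s

Ratio: 3.146e+04 / 1.713e+01 = 1836.2

The lighter particle has larger velocity uncertainty because Δv ∝ 1/m.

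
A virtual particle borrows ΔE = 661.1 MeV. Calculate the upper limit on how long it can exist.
4.978 × 10^-25 s

Using the energy-time uncertainty principle:
ΔEΔt ≥ ℏ/2

For a virtual particle borrowing energy ΔE, the maximum lifetime is:
Δt_max = ℏ/(2ΔE)

Converting energy:
ΔE = 661.1 MeV = 1.059e-10 J

Δt_max = (1.055e-34 J·s) / (2 × 1.059e-10 J)
Δt_max = 4.978e-25 s = 4.978 × 10^-25 s

Virtual particles with higher borrowed energy exist for shorter times.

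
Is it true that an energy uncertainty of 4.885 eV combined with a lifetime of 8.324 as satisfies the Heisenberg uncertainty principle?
No, it violates the uncertainty relation.

Calculate the product ΔEΔt:
ΔE = 4.885 eV = 7.827e-19 J
ΔEΔt = (7.827e-19 J) × (8.324e-18 s)
ΔEΔt = 6.515e-36 J·s

Compare to the minimum allowed value ℏ/2:
ℏ/2 = 5.273e-35 J·s

Since ΔEΔt = 6.515e-36 J·s < 5.273e-35 J·s = ℏ/2,
this violates the uncertainty relation.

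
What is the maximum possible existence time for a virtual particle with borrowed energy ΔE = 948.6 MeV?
3.469 × 10^-25 s

Using the energy-time uncertainty principle:
ΔEΔt ≥ ℏ/2

For a virtual particle borrowing energy ΔE, the maximum lifetime is:
Δt_max = ℏ/(2ΔE)

Converting energy:
ΔE = 948.6 MeV = 1.520e-10 J

Δt_max = (1.055e-34 J·s) / (2 × 1.520e-10 J)
Δt_max = 3.469e-25 s = 3.469 × 10^-25 s

Virtual particles with higher borrowed energy exist for shorter times.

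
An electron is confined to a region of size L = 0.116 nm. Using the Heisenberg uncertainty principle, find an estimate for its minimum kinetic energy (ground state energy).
707.859 meV

Using the uncertainty principle to estimate ground state energy:

1. The position uncertainty is approximately the confinement size:
   Δx ≈ L = 1.160e-10 m

2. From ΔxΔp ≥ ℏ/2, the minimum momentum uncertainty is:
   Δp ≈ ℏ/(2L) = 4.546e-25 kg·m/s

3. The kinetic energy is approximately:
   KE ≈ (Δp)²/(2m) = (4.546e-25)²/(2 × 9.109e-31 kg)
   KE ≈ 1.134e-19 J = 707.859 meV

This is an order-of-magnitude estimate of the ground state energy.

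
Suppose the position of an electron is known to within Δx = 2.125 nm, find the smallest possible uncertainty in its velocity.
27.239 km/s

Using the Heisenberg uncertainty principle and Δp = mΔv:
ΔxΔp ≥ ℏ/2
Δx(mΔv) ≥ ℏ/2

The minimum uncertainty in velocity is:
Δv_min = ℏ/(2mΔx)
Δv_min = (1.055e-34 J·s) / (2 × 9.109e-31 kg × 2.125e-09 m)
Δv_min = 2.724e+04 m/s = 27.239 km/s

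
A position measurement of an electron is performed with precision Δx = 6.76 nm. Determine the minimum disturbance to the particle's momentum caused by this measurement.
7.800 × 10^-27 kg·m/s

The uncertainty principle implies that measuring position disturbs momentum:
ΔxΔp ≥ ℏ/2

When we measure position with precision Δx, we necessarily introduce a momentum uncertainty:
Δp ≥ ℏ/(2Δx)
Δp_min = (1.055e-34 J·s) / (2 × 6.760e-09 m)
Δp_min = 7.800e-27 kg·m/s

The more precisely we measure position, the greater the momentum disturbance.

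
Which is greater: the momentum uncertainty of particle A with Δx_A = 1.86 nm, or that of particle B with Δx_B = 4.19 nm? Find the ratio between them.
Particle A has the larger minimum momentum uncertainty, by a factor of 2.25.

For each particle, the minimum momentum uncertainty is Δp_min = ℏ/(2Δx):

Particle A: Δp_A = ℏ/(2×1.860e-09 m) = 2.835e-26 kg·m/s
Particle B: Δp_B = ℏ/(2×4.190e-09 m) = 1.258e-26 kg·m/s

Ratio: Δp_A/Δp_B = 2.25

Since Δp_min ∝ 1/Δx, the particle with smaller position uncertainty (A) has larger momentum uncertainty.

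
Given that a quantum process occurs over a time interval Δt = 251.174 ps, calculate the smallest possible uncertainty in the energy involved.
1.310 μeV

Using the energy-time uncertainty principle:
ΔEΔt ≥ ℏ/2

The minimum uncertainty in energy is:
ΔE_min = ℏ/(2Δt)
ΔE_min = (1.055e-34 J·s) / (2 × 2.512e-10 s)
ΔE_min = 2.099e-25 J = 1.310 μeV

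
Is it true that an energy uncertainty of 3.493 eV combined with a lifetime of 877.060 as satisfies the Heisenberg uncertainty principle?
Yes, it satisfies the uncertainty relation.

Calculate the product ΔEΔt:
ΔE = 3.493 eV = 5.596e-19 J
ΔEΔt = (5.596e-19 J) × (8.771e-16 s)
ΔEΔt = 4.908e-34 J·s

Compare to the minimum allowed value ℏ/2:
ℏ/2 = 5.273e-35 J·s

Since ΔEΔt = 4.908e-34 J·s ≥ 5.273e-35 J·s = ℏ/2,
this satisfies the uncertainty relation.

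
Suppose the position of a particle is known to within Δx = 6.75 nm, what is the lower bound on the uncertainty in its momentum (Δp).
7.812 × 10^-27 kg·m/s

Using the Heisenberg uncertainty principle:
ΔxΔp ≥ ℏ/2

The minimum uncertainty in momentum is:
Δp_min = ℏ/(2Δx)
Δp_min = (1.055e-34 J·s) / (2 × 6.750e-09 m)
Δp_min = 7.812e-27 kg·m/s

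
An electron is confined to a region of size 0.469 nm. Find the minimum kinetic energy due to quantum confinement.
43.303 meV

Using the uncertainty principle:

1. Position uncertainty: Δx ≈ 4.690e-10 m
2. Minimum momentum uncertainty: Δp = ℏ/(2Δx) = 1.124e-25 kg·m/s
3. Minimum kinetic energy:
   KE = (Δp)²/(2m) = (1.124e-25)²/(2 × 9.109e-31 kg)
   KE = 6.938e-21 J = 43.303 meV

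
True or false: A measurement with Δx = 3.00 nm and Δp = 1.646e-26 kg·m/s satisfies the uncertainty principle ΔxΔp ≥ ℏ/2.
No, it violates the uncertainty principle (impossible measurement).

Calculate the product ΔxΔp:
ΔxΔp = (3.000e-09 m) × (1.646e-26 kg·m/s)
ΔxΔp = 4.938e-35 J·s

Compare to the minimum allowed value ℏ/2:
ℏ/2 = 5.273e-35 J·s

Since ΔxΔp = 4.938e-35 J·s < 5.273e-35 J·s = ℏ/2,
the measurement violates the uncertainty principle.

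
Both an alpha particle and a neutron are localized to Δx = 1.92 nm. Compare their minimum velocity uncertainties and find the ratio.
The neutron has the larger minimum velocity uncertainty, by a ratio of 4.0.

For both particles, Δp_min = ℏ/(2Δx) = 2.746e-26 kg·m/s (same for both).

The velocity uncertainty is Δv = Δp/m:
- alpha particle: Δv = 2.746e-26 / 6.645e-27 = 4.133e+00 m/s = 4.133 m/s
- neutron: Δv = 2.746e-26 / 1.675e-27 = 1.640e+01 m/s = 16.396 m/s

Ratio: 1.640e+01 / 4.133e+00 = 4.0

The lighter particle has larger velocity uncertainty because Δv ∝ 1/m.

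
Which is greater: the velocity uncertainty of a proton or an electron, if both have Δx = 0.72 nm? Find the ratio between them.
The electron has the larger minimum velocity uncertainty, by a ratio of 1836.2.

For both particles, Δp_min = ℏ/(2Δx) = 7.323e-26 kg·m/s (same for both).

The velocity uncertainty is Δv = Δp/m:
- proton: Δv = 7.323e-26 / 1.673e-27 = 4.378e+01 m/s = 43.784 m/s
- electron: Δv = 7.323e-26 / 9.109e-31 = 8.039e+04 m/s = 80.394 km/s

Ratio: 8.039e+04 / 4.378e+01 = 1836.2

The lighter particle has larger velocity uncertainty because Δv ∝ 1/m.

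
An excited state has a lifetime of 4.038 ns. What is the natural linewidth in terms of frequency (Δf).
19.707 MHz

Using the energy-time uncertainty principle and E = hf:
ΔEΔt ≥ ℏ/2
hΔf·Δt ≥ ℏ/2

The minimum frequency uncertainty is:
Δf = ℏ/(2hτ) = 1/(4πτ)
Δf = 1/(4π × 4.038e-09 s)
Δf = 1.971e+07 Hz = 19.707 MHz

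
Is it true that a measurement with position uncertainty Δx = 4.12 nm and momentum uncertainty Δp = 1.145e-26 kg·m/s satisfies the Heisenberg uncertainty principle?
No, it violates the uncertainty principle (impossible measurement).

Calculate the product ΔxΔp:
ΔxΔp = (4.120e-09 m) × (1.145e-26 kg·m/s)
ΔxΔp = 4.717e-35 J·s

Compare to the minimum allowed value ℏ/2:
ℏ/2 = 5.273e-35 J·s

Since ΔxΔp = 4.717e-35 J·s < 5.273e-35 J·s = ℏ/2,
the measurement violates the uncertainty principle.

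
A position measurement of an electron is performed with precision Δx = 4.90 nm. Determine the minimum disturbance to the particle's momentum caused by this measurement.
1.076 × 10^-26 kg·m/s

The uncertainty principle implies that measuring position disturbs momentum:
ΔxΔp ≥ ℏ/2

When we measure position with precision Δx, we necessarily introduce a momentum uncertainty:
Δp ≥ ℏ/(2Δx)
Δp_min = (1.055e-34 J·s) / (2 × 4.900e-09 m)
Δp_min = 1.076e-26 kg·m/s

The more precisely we measure position, the greater the momentum disturbance.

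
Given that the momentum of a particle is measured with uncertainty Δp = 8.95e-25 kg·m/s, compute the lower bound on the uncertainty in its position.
58.915 pm

Using the Heisenberg uncertainty principle:
ΔxΔp ≥ ℏ/2

The minimum uncertainty in position is:
Δx_min = ℏ/(2Δp)
Δx_min = (1.055e-34 J·s) / (2 × 8.950e-25 kg·m/s)
Δx_min = 5.891e-11 m = 58.915 pm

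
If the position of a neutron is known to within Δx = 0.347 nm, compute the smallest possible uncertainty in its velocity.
90.724 m/s

Using the Heisenberg uncertainty principle and Δp = mΔv:
ΔxΔp ≥ ℏ/2
Δx(mΔv) ≥ ℏ/2

The minimum uncertainty in velocity is:
Δv_min = ℏ/(2mΔx)
Δv_min = (1.055e-34 J·s) / (2 × 1.675e-27 kg × 3.470e-10 m)
Δv_min = 9.072e+01 m/s = 90.724 m/s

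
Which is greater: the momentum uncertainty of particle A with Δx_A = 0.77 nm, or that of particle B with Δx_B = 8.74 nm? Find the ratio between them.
Particle A has the larger minimum momentum uncertainty, by a factor of 11.35.

For each particle, the minimum momentum uncertainty is Δp_min = ℏ/(2Δx):

Particle A: Δp_A = ℏ/(2×7.700e-10 m) = 6.848e-26 kg·m/s
Particle B: Δp_B = ℏ/(2×8.740e-09 m) = 6.033e-27 kg·m/s

Ratio: Δp_A/Δp_B = 11.35

Since Δp_min ∝ 1/Δx, the particle with smaller position uncertainty (A) has larger momentum uncertainty.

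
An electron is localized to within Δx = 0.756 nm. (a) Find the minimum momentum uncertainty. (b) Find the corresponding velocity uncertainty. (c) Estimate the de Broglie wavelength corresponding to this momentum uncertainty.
(a) Δp_min = 6.975 × 10^-26 kg·m/s
(b) Δv_min = 76.566 km/s
(c) λ_dB = 9.500 nm

Step-by-step:

(a) From the uncertainty principle:
Δp_min = ℏ/(2Δx) = (1.055e-34 J·s)/(2 × 7.560e-10 m) = 6.975e-26 kg·m/s

(b) The velocity uncertainty:
Δv = Δp/m = (6.975e-26 kg·m/s)/(9.109e-31 kg) = 7.657e+04 m/s = 76.566 km/s

(c) The de Broglie wavelength for this momentum:
λ = h/p = (6.626e-34 J·s)/(6.975e-26 kg·m/s) = 9.500e-09 m = 9.500 nm

Note: The de Broglie wavelength is comparable to the localization size, as expected from wave-particle duality.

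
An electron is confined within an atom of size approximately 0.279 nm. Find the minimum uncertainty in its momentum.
1.890 × 10^-25 kg·m/s

Using the Heisenberg uncertainty principle:
ΔxΔp ≥ ℏ/2

With Δx ≈ L = 2.790e-10 m (the confinement size):
Δp_min = ℏ/(2Δx)
Δp_min = (1.055e-34 J·s) / (2 × 2.790e-10 m)
Δp_min = 1.890e-25 kg·m/s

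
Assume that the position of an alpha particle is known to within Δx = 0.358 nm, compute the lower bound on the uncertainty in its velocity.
22.166 m/s

Using the Heisenberg uncertainty principle and Δp = mΔv:
ΔxΔp ≥ ℏ/2
Δx(mΔv) ≥ ℏ/2

The minimum uncertainty in velocity is:
Δv_min = ℏ/(2mΔx)
Δv_min = (1.055e-34 J·s) / (2 × 6.645e-27 kg × 3.580e-10 m)
Δv_min = 2.217e+01 m/s = 22.166 m/s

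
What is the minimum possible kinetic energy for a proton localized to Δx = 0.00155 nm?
2.159 eV

Localizing a particle requires giving it sufficient momentum uncertainty:

1. From uncertainty principle: Δp ≥ ℏ/(2Δx)
   Δp_min = (1.055e-34 J·s) / (2 × 1.550e-12 m)
   Δp_min = 3.402e-23 kg·m/s

2. This momentum uncertainty corresponds to kinetic energy:
   KE ≈ (Δp)²/(2m) = (3.402e-23)²/(2 × 1.673e-27 kg)
   KE = 3.459e-19 J = 2.159 eV

Tighter localization requires more energy.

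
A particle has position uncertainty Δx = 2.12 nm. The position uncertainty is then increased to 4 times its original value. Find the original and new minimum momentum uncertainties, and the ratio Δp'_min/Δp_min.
Original Δp_min = 2.487 × 10^-26 kg·m/s; new Δp'_min = 6.218 × 10^-27 kg·m/s; ratio Δp'_min/Δp_min = 1/4.

From the uncertainty principle ΔxΔp ≥ ℏ/2, the minimum momentum uncertainty is Δp_min = ℏ/(2Δx).

Original (Δx = 2.12 nm = 2.120e-09 m):
Δp_min = (1.055e-34 J·s)/(2 × 2.120e-09 m) = 2.487e-26 kg·m/s

When Δx → 4Δx:
Δp'_min = ℏ/(2 × 4Δx) = (1/4) × ℏ/(2Δx) = (1/4) × Δp_min
Δp'_min = 1/4 × 2.487e-26 kg·m/s = 6.218e-27 kg·m/s

Since Δp_min ∝ 1/Δx, when Δx is increased to 4 times its original value, Δp_min decreases to 1/4 of its original value.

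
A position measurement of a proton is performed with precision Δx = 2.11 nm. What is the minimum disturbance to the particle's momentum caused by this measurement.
2.499 × 10^-26 kg·m/s

The uncertainty principle implies that measuring position disturbs momentum:
ΔxΔp ≥ ℏ/2

When we measure position with precision Δx, we necessarily introduce a momentum uncertainty:
Δp ≥ ℏ/(2Δx)
Δp_min = (1.055e-34 J·s) / (2 × 2.110e-09 m)
Δp_min = 2.499e-26 kg·m/s

The more precisely we measure position, the greater the momentum disturbance.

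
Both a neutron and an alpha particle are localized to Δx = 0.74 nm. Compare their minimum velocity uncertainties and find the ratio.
The neutron has the larger minimum velocity uncertainty, by a ratio of 4.0.

For both particles, Δp_min = ℏ/(2Δx) = 7.125e-26 kg·m/s (same for both).

The velocity uncertainty is Δv = Δp/m:
- neutron: Δv = 7.125e-26 / 1.675e-27 = 4.254e+01 m/s = 42.542 m/s
- alpha particle: Δv = 7.125e-26 / 6.645e-27 = 1.072e+01 m/s = 10.724 m/s

Ratio: 4.254e+01 / 1.072e+01 = 4.0

The lighter particle has larger velocity uncertainty because Δv ∝ 1/m.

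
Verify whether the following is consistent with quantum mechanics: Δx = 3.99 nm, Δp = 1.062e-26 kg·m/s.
No, it violates the uncertainty principle (impossible measurement).

Calculate the product ΔxΔp:
ΔxΔp = (3.990e-09 m) × (1.062e-26 kg·m/s)
ΔxΔp = 4.237e-35 J·s

Compare to the minimum allowed value ℏ/2:
ℏ/2 = 5.273e-35 J·s

Since ΔxΔp = 4.237e-35 J·s < 5.273e-35 J·s = ℏ/2,
the measurement violates the uncertainty principle.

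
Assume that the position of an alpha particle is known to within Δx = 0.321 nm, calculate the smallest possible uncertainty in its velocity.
24.721 m/s

Using the Heisenberg uncertainty principle and Δp = mΔv:
ΔxΔp ≥ ℏ/2
Δx(mΔv) ≥ ℏ/2

The minimum uncertainty in velocity is:
Δv_min = ℏ/(2mΔx)
Δv_min = (1.055e-34 J·s) / (2 × 6.645e-27 kg × 3.210e-10 m)
Δv_min = 2.472e+01 m/s = 24.721 m/s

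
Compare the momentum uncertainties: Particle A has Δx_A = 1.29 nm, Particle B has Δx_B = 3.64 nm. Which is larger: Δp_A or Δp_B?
Particle A has the larger minimum momentum uncertainty, by a factor of 2.82.

For each particle, the minimum momentum uncertainty is Δp_min = ℏ/(2Δx):

Particle A: Δp_A = ℏ/(2×1.290e-09 m) = 4.087e-26 kg·m/s
Particle B: Δp_B = ℏ/(2×3.640e-09 m) = 1.449e-26 kg·m/s

Ratio: Δp_A/Δp_B = 2.82

Since Δp_min ∝ 1/Δx, the particle with smaller position uncertainty (A) has larger momentum uncertainty.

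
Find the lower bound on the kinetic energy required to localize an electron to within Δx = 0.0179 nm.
29.727 eV

Localizing a particle requires giving it sufficient momentum uncertainty:

1. From uncertainty principle: Δp ≥ ℏ/(2Δx)
   Δp_min = (1.055e-34 J·s) / (2 × 1.790e-11 m)
   Δp_min = 2.946e-24 kg·m/s

2. This momentum uncertainty corresponds to kinetic energy:
   KE ≈ (Δp)²/(2m) = (2.946e-24)²/(2 × 9.109e-31 kg)
   KE = 4.763e-18 J = 29.727 eV

Tighter localization requires more energy.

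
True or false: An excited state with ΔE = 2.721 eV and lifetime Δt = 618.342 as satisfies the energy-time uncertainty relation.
Yes, it satisfies the uncertainty relation.

Calculate the product ΔEΔt:
ΔE = 2.721 eV = 4.360e-19 J
ΔEΔt = (4.360e-19 J) × (6.183e-16 s)
ΔEΔt = 2.696e-34 J·s

Compare to the minimum allowed value ℏ/2:
ℏ/2 = 5.273e-35 J·s

Since ΔEΔt = 2.696e-34 J·s ≥ 5.273e-35 J·s = ℏ/2,
this satisfies the uncertainty relation.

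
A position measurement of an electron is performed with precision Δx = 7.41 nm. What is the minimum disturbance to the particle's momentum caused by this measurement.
7.116 × 10^-27 kg·m/s

The uncertainty principle implies that measuring position disturbs momentum:
ΔxΔp ≥ ℏ/2

When we measure position with precision Δx, we necessarily introduce a momentum uncertainty:
Δp ≥ ℏ/(2Δx)
Δp_min = (1.055e-34 J·s) / (2 × 7.410e-09 m)
Δp_min = 7.116e-27 kg·m/s

The more precisely we measure position, the greater the momentum disturbance.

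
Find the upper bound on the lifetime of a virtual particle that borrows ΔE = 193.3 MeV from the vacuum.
1.703 ys

Using the energy-time uncertainty principle:
ΔEΔt ≥ ℏ/2

For a virtual particle borrowing energy ΔE, the maximum lifetime is:
Δt_max = ℏ/(2ΔE)

Converting energy:
ΔE = 193.3 MeV = 3.097e-11 J

Δt_max = (1.055e-34 J·s) / (2 × 3.097e-11 J)
Δt_max = 1.703e-24 s = 1.703 ys

Virtual particles with higher borrowed energy exist for shorter times.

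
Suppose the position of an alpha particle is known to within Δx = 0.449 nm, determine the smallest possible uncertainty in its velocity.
17.674 m/s

Using the Heisenberg uncertainty principle and Δp = mΔv:
ΔxΔp ≥ ℏ/2
Δx(mΔv) ≥ ℏ/2

The minimum uncertainty in velocity is:
Δv_min = ℏ/(2mΔx)
Δv_min = (1.055e-34 J·s) / (2 × 6.645e-27 kg × 4.490e-10 m)
Δv_min = 1.767e+01 m/s = 17.674 m/s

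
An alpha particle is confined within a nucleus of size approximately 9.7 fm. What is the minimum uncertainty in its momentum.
5.436 × 10^-21 kg·m/s

Using the Heisenberg uncertainty principle:
ΔxΔp ≥ ℏ/2

With Δx ≈ L = 9.700e-15 m (the confinement size):
Δp_min = ℏ/(2Δx)
Δp_min = (1.055e-34 J·s) / (2 × 9.700e-15 m)
Δp_min = 5.436e-21 kg·m/s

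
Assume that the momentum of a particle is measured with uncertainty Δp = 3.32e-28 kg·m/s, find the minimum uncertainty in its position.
158.821 nm

Using the Heisenberg uncertainty principle:
ΔxΔp ≥ ℏ/2

The minimum uncertainty in position is:
Δx_min = ℏ/(2Δp)
Δx_min = (1.055e-34 J·s) / (2 × 3.320e-28 kg·m/s)
Δx_min = 1.588e-07 m = 158.821 nm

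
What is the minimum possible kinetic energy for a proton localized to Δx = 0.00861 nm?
69.976 meV

Localizing a particle requires giving it sufficient momentum uncertainty:

1. From uncertainty principle: Δp ≥ ℏ/(2Δx)
   Δp_min = (1.055e-34 J·s) / (2 × 8.610e-12 m)
   Δp_min = 6.124e-24 kg·m/s

2. This momentum uncertainty corresponds to kinetic energy:
   KE ≈ (Δp)²/(2m) = (6.124e-24)²/(2 × 1.673e-27 kg)
   KE = 1.121e-20 J = 69.976 meV

Tighter localization requires more energy.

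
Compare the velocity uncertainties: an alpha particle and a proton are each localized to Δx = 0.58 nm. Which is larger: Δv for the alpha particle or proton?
The proton has the larger minimum velocity uncertainty, by a ratio of 4.0.

For both particles, Δp_min = ℏ/(2Δx) = 9.091e-26 kg·m/s (same for both).

The velocity uncertainty is Δv = Δp/m:
- alpha particle: Δv = 9.091e-26 / 6.645e-27 = 1.368e+01 m/s = 13.682 m/s
- proton: Δv = 9.091e-26 / 1.673e-27 = 5.435e+01 m/s = 54.353 m/s

Ratio: 5.435e+01 / 1.368e+01 = 4.0

The lighter particle has larger velocity uncertainty because Δv ∝ 1/m.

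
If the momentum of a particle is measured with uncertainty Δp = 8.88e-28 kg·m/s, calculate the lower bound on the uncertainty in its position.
59.379 nm

Using the Heisenberg uncertainty principle:
ΔxΔp ≥ ℏ/2

The minimum uncertainty in position is:
Δx_min = ℏ/(2Δp)
Δx_min = (1.055e-34 J·s) / (2 × 8.880e-28 kg·m/s)
Δx_min = 5.938e-08 m = 59.379 nm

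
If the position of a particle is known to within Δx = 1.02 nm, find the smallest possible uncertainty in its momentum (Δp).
5.169 × 10^-26 kg·m/s

Using the Heisenberg uncertainty principle:
ΔxΔp ≥ ℏ/2

The minimum uncertainty in momentum is:
Δp_min = ℏ/(2Δx)
Δp_min = (1.055e-34 J·s) / (2 × 1.020e-09 m)
Δp_min = 5.169e-26 kg·m/s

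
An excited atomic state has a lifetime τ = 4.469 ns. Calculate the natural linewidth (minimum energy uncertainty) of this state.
73.642 neV

Using the energy-time uncertainty principle:
ΔEΔt ≥ ℏ/2

The lifetime τ represents the time uncertainty Δt.
The natural linewidth (minimum energy uncertainty) is:

ΔE = ℏ/(2τ)
ΔE = (1.055e-34 J·s) / (2 × 4.469e-09 s)
ΔE = 1.180e-26 J = 73.642 neV

This natural linewidth limits the precision of spectroscopic measurements.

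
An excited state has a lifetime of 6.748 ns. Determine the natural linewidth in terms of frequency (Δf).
11.793 MHz

Using the energy-time uncertainty principle and E = hf:
ΔEΔt ≥ ℏ/2
hΔf·Δt ≥ ℏ/2

The minimum frequency uncertainty is:
Δf = ℏ/(2hτ) = 1/(4πτ)
Δf = 1/(4π × 6.748e-09 s)
Δf = 1.179e+07 Hz = 11.793 MHz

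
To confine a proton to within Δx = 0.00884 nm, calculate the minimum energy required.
66.382 meV

Localizing a particle requires giving it sufficient momentum uncertainty:

1. From uncertainty principle: Δp ≥ ℏ/(2Δx)
   Δp_min = (1.055e-34 J·s) / (2 × 8.840e-12 m)
   Δp_min = 5.965e-24 kg·m/s

2. This momentum uncertainty corresponds to kinetic energy:
   KE ≈ (Δp)²/(2m) = (5.965e-24)²/(2 × 1.673e-27 kg)
   KE = 1.064e-20 J = 66.382 meV

Tighter localization requires more energy.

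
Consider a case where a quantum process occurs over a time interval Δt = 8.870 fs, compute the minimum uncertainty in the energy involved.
37.103 meV

Using the energy-time uncertainty principle:
ΔEΔt ≥ ℏ/2

The minimum uncertainty in energy is:
ΔE_min = ℏ/(2Δt)
ΔE_min = (1.055e-34 J·s) / (2 × 8.870e-15 s)
ΔE_min = 5.945e-21 J = 37.103 meV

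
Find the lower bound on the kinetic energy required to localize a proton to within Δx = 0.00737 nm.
95.503 meV

Localizing a particle requires giving it sufficient momentum uncertainty:

1. From uncertainty principle: Δp ≥ ℏ/(2Δx)
   Δp_min = (1.055e-34 J·s) / (2 × 7.370e-12 m)
   Δp_min = 7.154e-24 kg·m/s

2. This momentum uncertainty corresponds to kinetic energy:
   KE ≈ (Δp)²/(2m) = (7.154e-24)²/(2 × 1.673e-27 kg)
   KE = 1.530e-20 J = 95.503 meV

Tighter localization requires more energy.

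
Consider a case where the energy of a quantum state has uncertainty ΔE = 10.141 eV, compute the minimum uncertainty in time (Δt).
32.453 as

Using the energy-time uncertainty principle:
ΔEΔt ≥ ℏ/2

The minimum uncertainty in time is:
Δt_min = ℏ/(2ΔE)
Δt_min = (1.055e-34 J·s) / (2 × 1.625e-18 J)
Δt_min = 3.245e-17 s = 32.453 as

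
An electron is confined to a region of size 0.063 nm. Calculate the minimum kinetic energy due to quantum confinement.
2.400 eV

Using the uncertainty principle:

1. Position uncertainty: Δx ≈ 6.300e-11 m
2. Minimum momentum uncertainty: Δp = ℏ/(2Δx) = 8.370e-25 kg·m/s
3. Minimum kinetic energy:
   KE = (Δp)²/(2m) = (8.370e-25)²/(2 × 9.109e-31 kg)
   KE = 3.845e-19 J = 2.400 eV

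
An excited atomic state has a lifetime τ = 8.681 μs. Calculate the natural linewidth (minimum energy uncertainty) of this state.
37.911 peV

Using the energy-time uncertainty principle:
ΔEΔt ≥ ℏ/2

The lifetime τ represents the time uncertainty Δt.
The natural linewidth (minimum energy uncertainty) is:

ΔE = ℏ/(2τ)
ΔE = (1.055e-34 J·s) / (2 × 8.681e-06 s)
ΔE = 6.074e-30 J = 37.911 peV

This natural linewidth limits the precision of spectroscopic measurements.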